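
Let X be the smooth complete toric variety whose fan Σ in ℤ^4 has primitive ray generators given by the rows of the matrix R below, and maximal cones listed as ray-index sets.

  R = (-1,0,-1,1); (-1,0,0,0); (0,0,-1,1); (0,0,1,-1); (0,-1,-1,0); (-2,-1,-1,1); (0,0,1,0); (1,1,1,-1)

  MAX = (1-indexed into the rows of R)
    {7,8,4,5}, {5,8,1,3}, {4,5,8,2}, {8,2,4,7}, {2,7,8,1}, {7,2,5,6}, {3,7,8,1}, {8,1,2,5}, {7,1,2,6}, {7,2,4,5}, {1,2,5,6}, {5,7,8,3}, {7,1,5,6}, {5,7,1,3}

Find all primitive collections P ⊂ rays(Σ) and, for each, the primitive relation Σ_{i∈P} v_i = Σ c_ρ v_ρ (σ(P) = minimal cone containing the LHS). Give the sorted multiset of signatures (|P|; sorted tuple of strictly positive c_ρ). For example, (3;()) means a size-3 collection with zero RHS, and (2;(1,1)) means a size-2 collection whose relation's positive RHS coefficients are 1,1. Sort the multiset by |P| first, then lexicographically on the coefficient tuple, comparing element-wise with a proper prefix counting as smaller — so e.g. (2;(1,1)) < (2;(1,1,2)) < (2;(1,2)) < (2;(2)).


Σ has 9 primitive collections:

  • {3,4}:  v_{3} + v_{4} = 0  so sig = (2;())
  • {1,4}:  v_{1} + v_{4} = v_{2}  so sig = (2;(1))
  • {2,3}:  v_{2} + v_{3} = v_{1}  so sig = (2;(1))
  • {6,8}:  v_{6} + v_{8} = v_{2}  so sig = (2;(1))
  • {3,6}:  v_{3} + v_{6} = 2·v_{1} + v_{5} + v_{7}  so sig = (2;(1,1,2))
  • {4,6}:  v_{4} + v_{6} = 2·v_{2} + v_{5} + v_{7}  so sig = (2;(1,1,2))
  • {1,5,7,8}:  v_{1} + v_{5} + v_{7} + v_{8} = 0  so sig = (4;())
  • {1,2,5,7}:  v_{1} + v_{2} + v_{5} + v_{7} = v_{6}  so sig = (4;(1))
  • {2,5,7,8}:  v_{2} + v_{5} + v_{7} + v_{8} = v_{4}  so sig = (4;(1))

Sorted signature multiset PRS(X):
{ (2;()),  (2;(1)) ×3,  (2;(1,1,2)) ×2,  (4;()),  (4;(1)) ×2 }


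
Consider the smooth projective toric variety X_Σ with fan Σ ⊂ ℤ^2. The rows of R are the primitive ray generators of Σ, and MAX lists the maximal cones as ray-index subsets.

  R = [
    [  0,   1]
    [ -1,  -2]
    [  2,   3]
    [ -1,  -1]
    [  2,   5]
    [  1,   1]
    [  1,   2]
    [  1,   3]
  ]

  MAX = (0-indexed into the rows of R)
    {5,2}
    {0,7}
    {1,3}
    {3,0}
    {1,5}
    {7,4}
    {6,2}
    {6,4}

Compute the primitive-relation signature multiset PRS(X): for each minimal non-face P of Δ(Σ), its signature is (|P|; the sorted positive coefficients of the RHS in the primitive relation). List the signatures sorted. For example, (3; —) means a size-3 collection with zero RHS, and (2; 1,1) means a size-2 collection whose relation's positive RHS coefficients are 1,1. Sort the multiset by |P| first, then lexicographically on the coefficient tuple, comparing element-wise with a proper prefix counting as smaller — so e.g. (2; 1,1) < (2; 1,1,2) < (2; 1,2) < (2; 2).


20 collections generate NE(X_Σ); each relation:

  {1,6}:  v_{1} + v_{6} = 0  ⇒ sig = (2; —)
  {3,5}:  v_{3} + v_{5} = 0  ⇒ sig = (2; —)
  {0,1}:  v_{0} + v_{1} = v_{3}  ⇒ sig = (2; 1)
  {0,5}:  v_{0} + v_{5} = v_{6}  ⇒ sig = (2; 1)
  {0,6}:  v_{0} + v_{6} = v_{7}  ⇒ sig = (2; 1)
  {1,2}:  v_{1} + v_{2} = v_{5}  ⇒ sig = (2; 1)
  {1,4}:  v_{1} + v_{4} = v_{7}  ⇒ sig = (2; 1)
  {1,7}:  v_{1} + v_{7} = v_{0}  ⇒ sig = (2; 1)
  {2,3}:  v_{2} + v_{3} = v_{6}  ⇒ sig = (2; 1)
  {3,6}:  v_{3} + v_{6} = v_{0}  ⇒ sig = (2; 1)
  {5,6}:  v_{5} + v_{6} = v_{2}  ⇒ sig = (2; 1)
  {6,7}:  v_{6} + v_{7} = v_{4}  ⇒ sig = (2; 1)
  {3,4}:  v_{3} + v_{4} = v_{0} + v_{7}  ⇒ sig = (2; 1,1)
  {0,2}:  v_{0} + v_{2} = 2·v_{6}  ⇒ sig = (2; 2)
  {0,4}:  v_{0} + v_{4} = 2·v_{7}  ⇒ sig = (2; 2)
  {3,7}:  v_{3} + v_{7} = 2·v_{0}  ⇒ sig = (2; 2)
  {5,7}:  v_{5} + v_{7} = 2·v_{6}  ⇒ sig = (2; 2)
  {2,7}:  v_{2} + v_{7} = 3·v_{6}  ⇒ sig = (2; 3)
  {4,5}:  v_{4} + v_{5} = 3·v_{6}  ⇒ sig = (2; 3)
  {2,4}:  v_{2} + v_{4} = 4·v_{6}  ⇒ sig = (2; 4)

Signatures (|P|; sorted positive RHS coefficients), sorted:
[(2; —), (2; —), (2; 1), (2; 1), (2; 1), (2; 1), (2; 1), (2; 1), (2; 1), (2; 1), (2; 1), (2; 1), (2; 1,1), (2; 2), (2; 2), (2; 2), (2; 2), (2; 3), (2; 3), (2; 4)]


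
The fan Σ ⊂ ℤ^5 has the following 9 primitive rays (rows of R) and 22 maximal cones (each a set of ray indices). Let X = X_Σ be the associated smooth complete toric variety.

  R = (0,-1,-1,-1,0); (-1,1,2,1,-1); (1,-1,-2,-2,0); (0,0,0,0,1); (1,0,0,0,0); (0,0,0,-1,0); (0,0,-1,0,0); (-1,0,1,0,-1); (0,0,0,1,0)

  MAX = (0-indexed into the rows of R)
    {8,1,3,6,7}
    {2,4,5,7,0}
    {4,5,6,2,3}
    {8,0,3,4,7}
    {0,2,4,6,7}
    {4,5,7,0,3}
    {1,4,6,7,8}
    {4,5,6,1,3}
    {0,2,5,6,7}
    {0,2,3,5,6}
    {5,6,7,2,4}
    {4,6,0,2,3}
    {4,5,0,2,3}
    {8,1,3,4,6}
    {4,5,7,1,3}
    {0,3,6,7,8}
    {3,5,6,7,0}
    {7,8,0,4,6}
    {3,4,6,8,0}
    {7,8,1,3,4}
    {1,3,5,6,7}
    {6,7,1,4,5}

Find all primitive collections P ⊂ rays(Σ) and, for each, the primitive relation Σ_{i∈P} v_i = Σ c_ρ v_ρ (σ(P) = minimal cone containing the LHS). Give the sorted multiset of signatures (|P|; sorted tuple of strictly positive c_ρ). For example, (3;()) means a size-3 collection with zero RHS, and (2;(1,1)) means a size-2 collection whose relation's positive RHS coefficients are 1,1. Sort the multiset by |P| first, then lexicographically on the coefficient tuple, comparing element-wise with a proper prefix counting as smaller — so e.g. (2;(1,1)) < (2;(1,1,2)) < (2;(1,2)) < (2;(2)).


The 7 primitive collections of Σ (r=9, n=5):

  P = {5,8}:  v_{5} + v_{8} = 0  →  sig = (2;())
  P = {0,1}:  v_{0} + v_{1} = v_{7}  →  sig = (2;(1))
  P = {2,8}:  v_{2} + v_{8} = v_{0} + v_{4} + v_{6}  →  sig = (2;(1,1,1))
  P = {1,2}:  v_{1} + v_{2} = v_{4} + v_{5} + v_{6} + v_{7}  →  sig = (2;(1,1,1,1))
  P = {2,3,7}:  v_{2} + v_{3} + v_{7} = v_{0} + v_{5}  →  sig = (3;(1,1))
  P = {3,4,6,7}:  v_{3} + v_{4} + v_{6} + v_{7} = 0  →  sig = (4;())
  P = {0,4,5,6}:  v_{0} + v_{4} + v_{5} + v_{6} = v_{2}  →  sig = (4;(1))

Hence PRS(X_Σ) =
{ (2;()),  (2;(1)),  (2;(1,1,1)),  (2;(1,1,1,1)),  (3;(1,1)),  (4;()),  (4;(1)) }


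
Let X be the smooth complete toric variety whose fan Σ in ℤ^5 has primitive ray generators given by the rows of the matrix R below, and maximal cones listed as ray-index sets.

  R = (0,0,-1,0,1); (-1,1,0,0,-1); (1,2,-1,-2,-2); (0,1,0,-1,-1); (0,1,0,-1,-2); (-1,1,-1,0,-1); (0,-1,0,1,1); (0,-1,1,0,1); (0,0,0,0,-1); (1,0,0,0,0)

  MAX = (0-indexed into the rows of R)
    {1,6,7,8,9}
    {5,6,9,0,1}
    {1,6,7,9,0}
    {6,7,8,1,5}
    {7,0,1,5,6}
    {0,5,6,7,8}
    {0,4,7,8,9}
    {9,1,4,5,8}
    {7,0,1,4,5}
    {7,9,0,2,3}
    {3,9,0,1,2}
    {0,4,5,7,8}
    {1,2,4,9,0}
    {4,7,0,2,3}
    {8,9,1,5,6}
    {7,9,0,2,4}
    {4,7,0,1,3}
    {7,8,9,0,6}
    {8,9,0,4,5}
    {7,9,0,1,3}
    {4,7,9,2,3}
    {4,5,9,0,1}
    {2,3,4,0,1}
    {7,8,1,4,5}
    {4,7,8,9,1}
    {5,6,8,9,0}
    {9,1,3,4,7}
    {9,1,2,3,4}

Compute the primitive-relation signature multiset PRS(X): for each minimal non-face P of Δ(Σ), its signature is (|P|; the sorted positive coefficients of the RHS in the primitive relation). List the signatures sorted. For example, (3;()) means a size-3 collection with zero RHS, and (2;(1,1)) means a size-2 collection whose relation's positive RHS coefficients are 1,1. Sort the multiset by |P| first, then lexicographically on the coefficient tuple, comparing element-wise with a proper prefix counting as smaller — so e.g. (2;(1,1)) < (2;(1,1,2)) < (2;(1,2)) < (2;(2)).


Primitive collections (12):

  • {3,6}:  v_{3} + v_{6} = 0  ⇒ sig = (2;())
  • {3,8}:  v_{3} + v_{8} = v_{4}  ⇒ sig = (2;(1))
  • {4,6}:  v_{4} + v_{6} = v_{8}  ⇒ sig = (2;(1))
  • {2,6}:  v_{2} + v_{6} = v_{0} + v_{4} + v_{9}  ⇒ sig = (2;(1,1,1))
  • {3,5}:  v_{3} + v_{5} = v_{0} + v_{1} + v_{4}  ⇒ sig = (2;(1,1,1))
  • {2,8}:  v_{2} + v_{8} = v_{0} + 2·v_{4} + v_{9}  ⇒ sig = (2;(1,1,2))
  • {2,5}:  v_{2} + v_{5} = 2·v_{0} + v_{1} + 2·v_{4} + v_{9}  ⇒ sig = (2;(1,1,2,2))
  • {5,7,9}:  v_{5} + v_{7} + v_{9} = 0  ⇒ sig = (3;())
  • {0,1,8}:  v_{0} + v_{1} + v_{8} = v_{5}  ⇒ sig = (3;(1))
  • {1,2,7}:  v_{1} + v_{2} + v_{7} = 2·v_{3}  ⇒ sig = (3;(2))
  • {0,3,4,9}:  v_{0} + v_{3} + v_{4} + v_{9} = v_{2}  ⇒ sig = (4;(1))
  • {0,1,4,7,9}:  v_{0} + v_{1} + v_{4} + v_{7} + v_{9} = v_{3}  ⇒ sig = (5;(1))

Hence PRS(X_Σ) =
{ (2;()),  (2;(1)) ×2,  (2;(1,1,1)) ×2,  (2;(1,1,2)),  (2;(1,1,2,2)),  (3;()),  (3;(1)),  (3;(2)),  (4;(1)),  (5;(1)) }


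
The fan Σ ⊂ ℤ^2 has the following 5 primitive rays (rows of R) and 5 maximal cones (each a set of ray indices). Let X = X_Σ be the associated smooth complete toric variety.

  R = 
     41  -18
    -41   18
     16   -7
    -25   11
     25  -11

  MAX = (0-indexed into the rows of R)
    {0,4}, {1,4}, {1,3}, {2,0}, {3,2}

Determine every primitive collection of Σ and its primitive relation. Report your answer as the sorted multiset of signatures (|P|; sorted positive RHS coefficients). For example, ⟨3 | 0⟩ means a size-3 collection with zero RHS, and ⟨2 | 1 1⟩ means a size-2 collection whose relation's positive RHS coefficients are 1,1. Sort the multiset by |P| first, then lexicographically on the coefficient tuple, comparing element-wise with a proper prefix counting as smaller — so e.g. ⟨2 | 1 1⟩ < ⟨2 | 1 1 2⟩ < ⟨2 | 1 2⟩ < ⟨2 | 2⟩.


The 5 primitive collections of Σ (r=5, n=2):

  {0,1}:  v_{0} + v_{1} = 0 — sig = ⟨2 | 0⟩
  {3,4}:  v_{3} + v_{4} = 0 — sig = ⟨2 | 0⟩
  {0,3}:  v_{0} + v_{3} = v_{2} — sig = ⟨2 | 1⟩
  {1,2}:  v_{1} + v_{2} = v_{3} — sig = ⟨2 | 1⟩
  {2,4}:  v_{2} + v_{4} = v_{0} — sig = ⟨2 | 1⟩

so the primitive-relation signature multiset is
    ⟨2 | 0⟩
    ⟨2 | 0⟩
    ⟨2 | 1⟩
    ⟨2 | 1⟩
    ⟨2 | 1⟩


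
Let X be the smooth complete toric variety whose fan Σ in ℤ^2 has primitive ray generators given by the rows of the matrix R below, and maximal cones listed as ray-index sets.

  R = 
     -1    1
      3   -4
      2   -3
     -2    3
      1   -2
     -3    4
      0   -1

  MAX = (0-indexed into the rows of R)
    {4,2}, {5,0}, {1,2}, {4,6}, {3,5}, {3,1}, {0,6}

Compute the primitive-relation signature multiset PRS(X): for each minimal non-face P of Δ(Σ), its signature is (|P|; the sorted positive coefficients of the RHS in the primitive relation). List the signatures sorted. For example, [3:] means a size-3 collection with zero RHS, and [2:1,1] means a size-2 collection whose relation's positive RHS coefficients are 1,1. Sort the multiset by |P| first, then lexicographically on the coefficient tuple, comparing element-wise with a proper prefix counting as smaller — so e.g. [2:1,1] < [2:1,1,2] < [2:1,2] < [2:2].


Δ(Σ) — 7 vertices, 14 min non-faces:

  P = {1,5}:  v_{1} + v_{5} = 0 — sig = [2:]
  P = {2,3}:  v_{2} + v_{3} = 0 — sig = [2:]
  P = {0,1}:  v_{0} + v_{1} = v_{2} — sig = [2:1]
  P = {0,2}:  v_{0} + v_{2} = v_{4} — sig = [2:1]
  P = {0,3}:  v_{0} + v_{3} = v_{5} — sig = [2:1]
  P = {0,4}:  v_{0} + v_{4} = v_{6} — sig = [2:1]
  P = {2,5}:  v_{2} + v_{5} = v_{0} — sig = [2:1]
  P = {3,4}:  v_{3} + v_{4} = v_{0} — sig = [2:1]
  P = {1,6}:  v_{1} + v_{6} = v_{2} + v_{4} — sig = [2:1,1]
  P = {1,4}:  v_{1} + v_{4} = 2·v_{2} — sig = [2:2]
  P = {2,6}:  v_{2} + v_{6} = 2·v_{4} — sig = [2:2]
  P = {3,6}:  v_{3} + v_{6} = 2·v_{0} — sig = [2:2]
  P = {4,5}:  v_{4} + v_{5} = 2·v_{0} — sig = [2:2]
  P = {5,6}:  v_{5} + v_{6} = 3·v_{0} — sig = [2:3]

Hence PRS(X_Σ) =
    |P|=2: 14 collections, coeffs (), (), (1), (1), (1), (1), (1), (1), (1,1), (2), (2), (2), (2), (3)


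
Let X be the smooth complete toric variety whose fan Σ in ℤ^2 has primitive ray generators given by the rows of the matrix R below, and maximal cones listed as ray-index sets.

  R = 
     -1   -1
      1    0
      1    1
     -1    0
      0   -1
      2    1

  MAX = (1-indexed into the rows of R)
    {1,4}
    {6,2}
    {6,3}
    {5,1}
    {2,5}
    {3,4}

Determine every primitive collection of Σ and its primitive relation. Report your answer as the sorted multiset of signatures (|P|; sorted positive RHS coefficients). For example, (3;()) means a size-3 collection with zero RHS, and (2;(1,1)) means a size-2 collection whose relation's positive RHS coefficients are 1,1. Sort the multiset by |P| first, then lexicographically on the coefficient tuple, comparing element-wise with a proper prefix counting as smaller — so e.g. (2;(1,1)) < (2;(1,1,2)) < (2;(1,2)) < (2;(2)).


Primitive collections (9):

  {1,3}:  v_{1} + v_{3} = 0 — sig = (2;())
  {2,4}:  v_{2} + v_{4} = 0 — sig = (2;())
  {1,2}:  v_{1} + v_{2} = v_{5} — sig = (2;(1))
  {1,6}:  v_{1} + v_{6} = v_{2} — sig = (2;(1))
  {2,3}:  v_{2} + v_{3} = v_{6} — sig = (2;(1))
  {3,5}:  v_{3} + v_{5} = v_{2} — sig = (2;(1))
  {4,5}:  v_{4} + v_{5} = v_{1} — sig = (2;(1))
  {4,6}:  v_{4} + v_{6} = v_{3} — sig = (2;(1))
  {5,6}:  v_{5} + v_{6} = 2·v_{2} — sig = (2;(2))

Signatures (|P|; sorted positive RHS coefficients), sorted:
{ (2;()) ×2,  (2;(1)) ×6,  (2;(2)) }


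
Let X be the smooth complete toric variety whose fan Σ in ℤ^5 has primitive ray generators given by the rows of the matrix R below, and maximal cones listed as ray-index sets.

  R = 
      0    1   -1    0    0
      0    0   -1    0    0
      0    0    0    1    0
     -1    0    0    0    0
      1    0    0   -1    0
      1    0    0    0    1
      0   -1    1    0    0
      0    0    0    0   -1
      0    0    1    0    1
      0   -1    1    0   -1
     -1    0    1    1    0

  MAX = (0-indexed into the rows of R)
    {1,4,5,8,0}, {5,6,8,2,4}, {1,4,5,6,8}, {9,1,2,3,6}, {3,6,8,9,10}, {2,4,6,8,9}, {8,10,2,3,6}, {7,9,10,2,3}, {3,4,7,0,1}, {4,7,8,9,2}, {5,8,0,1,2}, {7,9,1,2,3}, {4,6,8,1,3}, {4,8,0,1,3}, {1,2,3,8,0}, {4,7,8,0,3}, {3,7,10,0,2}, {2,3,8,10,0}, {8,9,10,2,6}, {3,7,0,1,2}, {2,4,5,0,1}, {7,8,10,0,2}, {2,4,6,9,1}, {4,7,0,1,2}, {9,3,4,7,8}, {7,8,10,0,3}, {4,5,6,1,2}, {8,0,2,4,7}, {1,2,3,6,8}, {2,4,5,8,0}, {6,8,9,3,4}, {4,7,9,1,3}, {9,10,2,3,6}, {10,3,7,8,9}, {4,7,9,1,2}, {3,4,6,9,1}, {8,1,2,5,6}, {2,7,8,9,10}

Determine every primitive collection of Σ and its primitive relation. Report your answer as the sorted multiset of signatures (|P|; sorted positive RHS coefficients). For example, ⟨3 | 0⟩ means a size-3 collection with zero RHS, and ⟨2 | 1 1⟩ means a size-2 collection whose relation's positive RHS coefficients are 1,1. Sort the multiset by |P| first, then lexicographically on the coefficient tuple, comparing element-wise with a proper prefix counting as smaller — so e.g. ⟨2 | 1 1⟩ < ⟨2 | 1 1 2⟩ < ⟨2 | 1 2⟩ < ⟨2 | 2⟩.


The 15 primitive collections of Σ (r=11, n=5):

  • {0,6}:  v_{0} + v_{6} = 0  ⇒ sig = ⟨2 | 0⟩
  • {0,9}:  v_{0} + v_{9} = v_{7}  ⇒ sig = ⟨2 | 1⟩
  • {6,7}:  v_{6} + v_{7} = v_{9}  ⇒ sig = ⟨2 | 1⟩
  • {1,10}:  v_{1} + v_{10} = v_{2} + v_{3}  ⇒ sig = ⟨2 | 1 1⟩
  • {3,5}:  v_{3} + v_{5} = v_{1} + v_{8}  ⇒ sig = ⟨2 | 1 1⟩
  • {4,10}:  v_{4} + v_{10} = v_{7} + v_{8}  ⇒ sig = ⟨2 | 1 1⟩
  • {5,7}:  v_{5} + v_{7} = v_{2} + v_{4}  ⇒ sig = ⟨2 | 1 1⟩
  • {5,10}:  v_{5} + v_{10} = v_{2} + v_{8}  ⇒ sig = ⟨2 | 1 1⟩
  • {5,9}:  v_{5} + v_{9} = v_{2} + v_{4} + v_{6}  ⇒ sig = ⟨2 | 1 1 1⟩
  • {1,7,8}:  v_{1} + v_{7} + v_{8} = 0  ⇒ sig = ⟨3 | 0⟩
  • {2,3,4}:  v_{2} + v_{3} + v_{4} = 0  ⇒ sig = ⟨3 | 0⟩
  • {1,8,9}:  v_{1} + v_{8} + v_{9} = v_{6}  ⇒ sig = ⟨3 | 1⟩
  • {1,2,4,8}:  v_{1} + v_{2} + v_{4} + v_{8} = v_{5}  ⇒ sig = ⟨4 | 1⟩
  • {2,3,7,8}:  v_{2} + v_{3} + v_{7} + v_{8} = v_{10}  ⇒ sig = ⟨4 | 1⟩
  • {2,3,8,9}:  v_{2} + v_{3} + v_{8} + v_{9} = v_{6} + v_{10}  ⇒ sig = ⟨4 | 1 1⟩

Sorted signature multiset PRS(X):
[⟨2 | 0⟩, ⟨2 | 1⟩, ⟨2 | 1⟩, ⟨2 | 1 1⟩, ⟨2 | 1 1⟩, ⟨2 | 1 1⟩, ⟨2 | 1 1⟩, ⟨2 | 1 1⟩, ⟨2 | 1 1 1⟩, ⟨3 | 0⟩, ⟨3 | 0⟩, ⟨3 | 1⟩, ⟨4 | 1⟩, ⟨4 | 1⟩, ⟨4 | 1 1⟩]


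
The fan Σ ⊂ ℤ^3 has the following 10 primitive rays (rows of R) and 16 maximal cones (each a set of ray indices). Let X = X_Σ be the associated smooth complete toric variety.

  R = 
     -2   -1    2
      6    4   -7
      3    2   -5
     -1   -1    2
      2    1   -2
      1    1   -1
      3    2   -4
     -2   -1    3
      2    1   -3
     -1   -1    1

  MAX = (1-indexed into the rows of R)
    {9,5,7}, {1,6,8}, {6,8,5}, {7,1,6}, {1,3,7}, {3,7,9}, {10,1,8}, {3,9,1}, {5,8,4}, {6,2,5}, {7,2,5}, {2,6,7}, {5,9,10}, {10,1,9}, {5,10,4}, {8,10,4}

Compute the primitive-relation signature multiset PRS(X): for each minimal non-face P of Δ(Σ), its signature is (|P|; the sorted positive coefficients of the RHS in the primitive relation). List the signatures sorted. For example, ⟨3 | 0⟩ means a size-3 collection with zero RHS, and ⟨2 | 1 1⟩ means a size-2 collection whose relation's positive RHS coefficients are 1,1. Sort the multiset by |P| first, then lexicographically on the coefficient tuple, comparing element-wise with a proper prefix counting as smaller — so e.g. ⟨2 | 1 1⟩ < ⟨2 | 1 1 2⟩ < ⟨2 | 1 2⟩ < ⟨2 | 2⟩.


Σ has 24 primitive collections:

  • {1,5}:  v_{1} + v_{5} = 0  so sig = ⟨2 | 0⟩
  • {6,10}:  v_{6} + v_{10} = 0  so sig = ⟨2 | 0⟩
  • {8,9}:  v_{8} + v_{9} = 0  so sig = ⟨2 | 0⟩
  • {3,4}:  v_{3} + v_{4} = v_{9}  so sig = ⟨2 | 1⟩
  • {4,7}:  v_{4} + v_{7} = v_{5}  so sig = ⟨2 | 1⟩
  • {6,9}:  v_{6} + v_{9} = v_{7}  so sig = ⟨2 | 1⟩
  • {7,8}:  v_{7} + v_{8} = v_{6}  so sig = ⟨2 | 1⟩
  • {7,10}:  v_{7} + v_{10} = v_{9}  so sig = ⟨2 | 1⟩
  • {1,2}:  v_{1} + v_{2} = v_{6} + v_{7}  so sig = ⟨2 | 1 1⟩
  • {1,4}:  v_{1} + v_{4} = v_{8} + v_{10}  so sig = ⟨2 | 1 1⟩
  • {2,10}:  v_{2} + v_{10} = v_{5} + v_{7}  so sig = ⟨2 | 1 1⟩
  • {3,5}:  v_{3} + v_{5} = v_{7} + v_{9}  so sig = ⟨2 | 1 1⟩
  • {3,8}:  v_{3} + v_{8} = v_{1} + v_{7}  so sig = ⟨2 | 1 1⟩
  • {4,6}:  v_{4} + v_{6} = v_{5} + v_{8}  so sig = ⟨2 | 1 1⟩
  • {4,9}:  v_{4} + v_{9} = v_{5} + v_{10}  so sig = ⟨2 | 1 1⟩
  • {2,4}:  v_{2} + v_{4} = 2·v_{5} + v_{6}  so sig = ⟨2 | 1 2⟩
  • {2,8}:  v_{2} + v_{8} = v_{5} + 2·v_{6}  so sig = ⟨2 | 1 2⟩
  • {2,9}:  v_{2} + v_{9} = v_{5} + 2·v_{7}  so sig = ⟨2 | 1 2⟩
  • {3,6}:  v_{3} + v_{6} = v_{1} + 2·v_{7}  so sig = ⟨2 | 1 2⟩
  • {3,10}:  v_{3} + v_{10} = v_{1} + 2·v_{9}  so sig = ⟨2 | 1 2⟩
  • {2,3}:  v_{2} + v_{3} = 3·v_{7}  so sig = ⟨2 | 3⟩
  • {1,7,9}:  v_{1} + v_{7} + v_{9} = v_{3}  so sig = ⟨3 | 1⟩
  • {5,6,7}:  v_{5} + v_{6} + v_{7} = v_{2}  so sig = ⟨3 | 1⟩
  • {5,8,10}:  v_{5} + v_{8} + v_{10} = v_{4}  so sig = ⟨3 | 1⟩

Hence PRS(X_Σ) =
    |P|=2: 21 collections, coeffs (), (), (), (1), (1), (1), (1), (1), (1,1), (1,1), (1,1), (1,1), (1,1), (1,1), (1,1), (1,2), (1,2), (1,2), (1,2), (1,2), (3)
    |P|=3: 3 collections, coeffs (1), (1), (1)


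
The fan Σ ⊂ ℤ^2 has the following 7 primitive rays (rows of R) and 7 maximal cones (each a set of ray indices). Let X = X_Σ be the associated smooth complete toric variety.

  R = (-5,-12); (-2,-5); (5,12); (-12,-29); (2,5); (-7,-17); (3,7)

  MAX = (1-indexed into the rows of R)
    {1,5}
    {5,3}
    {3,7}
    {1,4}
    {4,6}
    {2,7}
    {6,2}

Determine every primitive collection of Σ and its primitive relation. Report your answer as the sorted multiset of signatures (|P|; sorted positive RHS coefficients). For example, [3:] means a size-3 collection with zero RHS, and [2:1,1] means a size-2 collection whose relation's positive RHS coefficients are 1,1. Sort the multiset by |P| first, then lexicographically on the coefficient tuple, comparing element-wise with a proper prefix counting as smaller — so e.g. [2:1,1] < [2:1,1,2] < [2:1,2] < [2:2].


Primitive collections (14):

  P={1,3}:  v_{1} + v_{3} = 0 — sig = [2:]
  P={2,5}:  v_{2} + v_{5} = 0 — sig = [2:]
  P={1,2}:  v_{1} + v_{2} = v_{6} — sig = [2:1]
  P={1,6}:  v_{1} + v_{6} = v_{4} — sig = [2:1]
  P={1,7}:  v_{1} + v_{7} = v_{2} — sig = [2:1]
  P={2,3}:  v_{2} + v_{3} = v_{7} — sig = [2:1]
  P={3,4}:  v_{3} + v_{4} = v_{6} — sig = [2:1]
  P={3,6}:  v_{3} + v_{6} = v_{2} — sig = [2:1]
  P={5,6}:  v_{5} + v_{6} = v_{1} — sig = [2:1]
  P={5,7}:  v_{5} + v_{7} = v_{3} — sig = [2:1]
  P={4,7}:  v_{4} + v_{7} = v_{2} + v_{6} — sig = [2:1,1]
  P={2,4}:  v_{2} + v_{4} = 2·v_{6} — sig = [2:2]
  P={4,5}:  v_{4} + v_{5} = 2·v_{1} — sig = [2:2]
  P={6,7}:  v_{6} + v_{7} = 2·v_{2} — sig = [2:2]

Sorted signature multiset PRS(X):
    |P|=2: 14 collections, coeffs (), (), (1), (1), (1), (1), (1), (1), (1), (1), (1,1), (2), (2), (2)


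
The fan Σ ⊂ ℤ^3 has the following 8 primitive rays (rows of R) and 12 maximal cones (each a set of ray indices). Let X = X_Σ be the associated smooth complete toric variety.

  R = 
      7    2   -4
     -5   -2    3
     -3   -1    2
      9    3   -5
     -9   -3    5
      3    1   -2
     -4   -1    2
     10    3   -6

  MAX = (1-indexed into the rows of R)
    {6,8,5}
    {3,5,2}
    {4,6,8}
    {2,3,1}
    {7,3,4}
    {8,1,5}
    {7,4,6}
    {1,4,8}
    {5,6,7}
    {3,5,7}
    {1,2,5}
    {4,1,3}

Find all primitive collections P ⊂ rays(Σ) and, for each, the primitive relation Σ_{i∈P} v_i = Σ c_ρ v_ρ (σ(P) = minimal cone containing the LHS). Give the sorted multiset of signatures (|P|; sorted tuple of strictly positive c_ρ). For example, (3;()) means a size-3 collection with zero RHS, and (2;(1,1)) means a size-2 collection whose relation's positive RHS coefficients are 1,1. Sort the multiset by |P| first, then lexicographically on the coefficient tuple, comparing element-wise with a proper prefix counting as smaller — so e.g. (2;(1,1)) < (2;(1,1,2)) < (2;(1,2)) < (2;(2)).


11 collections generate NE(X_Σ); each relation:

  • {3,6}:  v_{3} + v_{6} = 0  →  sig = (2;())
  • {4,5}:  v_{4} + v_{5} = 0  →  sig = (2;())
  • {1,6}:  v_{1} + v_{6} = v_{8}  →  sig = (2;(1))
  • {1,7}:  v_{1} + v_{7} = v_{6}  →  sig = (2;(1))
  • {2,7}:  v_{2} + v_{7} = v_{5}  →  sig = (2;(1))
  • {3,8}:  v_{3} + v_{8} = v_{1}  →  sig = (2;(1))
  • {2,4}:  v_{2} + v_{4} = v_{1} + v_{3}  →  sig = (2;(1,1))
  • {2,6}:  v_{2} + v_{6} = v_{1} + v_{5}  →  sig = (2;(1,1))
  • {2,8}:  v_{2} + v_{8} = 2·v_{1} + v_{5}  →  sig = (2;(1,2))
  • {7,8}:  v_{7} + v_{8} = 2·v_{6}  →  sig = (2;(2))
  • {1,3,5}:  v_{1} + v_{3} + v_{5} = v_{2}  →  sig = (3;(1))

Sorted signature multiset PRS(X):
{ (2;()) ×2,  (2;(1)) ×4,  (2;(1,1)) ×2,  (2;(1,2)),  (2;(2)),  (3;(1)) }


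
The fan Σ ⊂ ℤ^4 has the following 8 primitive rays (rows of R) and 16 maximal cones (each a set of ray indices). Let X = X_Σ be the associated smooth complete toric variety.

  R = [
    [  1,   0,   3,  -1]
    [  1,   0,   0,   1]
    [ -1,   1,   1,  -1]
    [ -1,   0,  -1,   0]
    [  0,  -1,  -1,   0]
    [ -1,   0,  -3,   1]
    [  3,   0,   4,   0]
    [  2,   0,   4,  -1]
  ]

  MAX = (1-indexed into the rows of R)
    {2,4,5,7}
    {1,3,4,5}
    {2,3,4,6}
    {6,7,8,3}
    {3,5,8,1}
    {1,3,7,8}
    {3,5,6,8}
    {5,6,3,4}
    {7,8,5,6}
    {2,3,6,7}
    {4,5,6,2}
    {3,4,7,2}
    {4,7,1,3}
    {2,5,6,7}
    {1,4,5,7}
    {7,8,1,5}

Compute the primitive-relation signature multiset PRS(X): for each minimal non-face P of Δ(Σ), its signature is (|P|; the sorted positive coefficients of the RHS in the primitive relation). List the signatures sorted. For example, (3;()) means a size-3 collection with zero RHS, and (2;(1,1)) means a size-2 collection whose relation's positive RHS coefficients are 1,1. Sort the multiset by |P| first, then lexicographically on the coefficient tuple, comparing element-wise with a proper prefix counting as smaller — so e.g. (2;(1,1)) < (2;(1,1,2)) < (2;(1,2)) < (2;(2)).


Minimal non-faces — 7 found among 8 rays, 16 max cones:

  {1,6}:  v_{1} + v_{6} = 0  ⟹  sig = (2;())
  {2,8}:  v_{2} + v_{8} = v_{7}  ⟹  sig = (2;(1))
  {4,8}:  v_{4} + v_{8} = v_{1}  ⟹  sig = (2;(1))
  {1,2}:  v_{1} + v_{2} = v_{4} + v_{7}  ⟹  sig = (2;(1,1))
  {2,3,5}:  v_{2} + v_{3} + v_{5} = 0  ⟹  sig = (3;())
  {3,5,7}:  v_{3} + v_{5} + v_{7} = v_{8}  ⟹  sig = (3;(1))
  {4,6,7}:  v_{4} + v_{6} + v_{7} = v_{2}  ⟹  sig = (3;(1))

Signatures (|P|; sorted positive RHS coefficients), sorted:
    (2;())
    (2;(1))
    (2;(1))
    (2;(1,1))
    (3;())
    (3;(1))
    (3;(1))


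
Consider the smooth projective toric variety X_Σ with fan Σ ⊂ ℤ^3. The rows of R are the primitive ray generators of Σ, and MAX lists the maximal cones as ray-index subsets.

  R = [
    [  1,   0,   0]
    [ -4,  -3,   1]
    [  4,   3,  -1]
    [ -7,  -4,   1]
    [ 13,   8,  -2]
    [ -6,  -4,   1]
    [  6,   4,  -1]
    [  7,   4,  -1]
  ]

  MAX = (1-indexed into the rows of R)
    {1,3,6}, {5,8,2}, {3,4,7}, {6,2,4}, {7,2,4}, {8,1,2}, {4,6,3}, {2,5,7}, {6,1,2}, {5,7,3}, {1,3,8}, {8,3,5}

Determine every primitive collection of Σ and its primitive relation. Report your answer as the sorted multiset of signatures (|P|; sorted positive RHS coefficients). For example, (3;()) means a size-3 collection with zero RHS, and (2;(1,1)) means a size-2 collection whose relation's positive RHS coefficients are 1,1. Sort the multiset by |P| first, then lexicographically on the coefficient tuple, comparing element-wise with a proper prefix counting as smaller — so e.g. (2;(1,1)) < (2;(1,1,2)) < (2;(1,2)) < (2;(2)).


|primitive collections| = 10. Relations:

  P={2,3}:  v_{2} + v_{3} = 0 — sig = (2;())
  P={4,8}:  v_{4} + v_{8} = 0 — sig = (2;())
  P={6,7}:  v_{6} + v_{7} = 0 — sig = (2;())
  P={1,4}:  v_{1} + v_{4} = v_{6} — sig = (2;(1))
  P={1,7}:  v_{1} + v_{7} = v_{8} — sig = (2;(1))
  P={4,5}:  v_{4} + v_{5} = v_{7} — sig = (2;(1))
  P={5,6}:  v_{5} + v_{6} = v_{8} — sig = (2;(1))
  P={6,8}:  v_{6} + v_{8} = v_{1} — sig = (2;(1))
  P={7,8}:  v_{7} + v_{8} = v_{5} — sig = (2;(1))
  P={1,5}:  v_{1} + v_{5} = 2·v_{8} — sig = (2;(2))

Hence PRS(X_Σ) =
[(2;()), (2;()), (2;()), (2;(1)), (2;(1)), (2;(1)), (2;(1)), (2;(1)), (2;(1)), (2;(2))]


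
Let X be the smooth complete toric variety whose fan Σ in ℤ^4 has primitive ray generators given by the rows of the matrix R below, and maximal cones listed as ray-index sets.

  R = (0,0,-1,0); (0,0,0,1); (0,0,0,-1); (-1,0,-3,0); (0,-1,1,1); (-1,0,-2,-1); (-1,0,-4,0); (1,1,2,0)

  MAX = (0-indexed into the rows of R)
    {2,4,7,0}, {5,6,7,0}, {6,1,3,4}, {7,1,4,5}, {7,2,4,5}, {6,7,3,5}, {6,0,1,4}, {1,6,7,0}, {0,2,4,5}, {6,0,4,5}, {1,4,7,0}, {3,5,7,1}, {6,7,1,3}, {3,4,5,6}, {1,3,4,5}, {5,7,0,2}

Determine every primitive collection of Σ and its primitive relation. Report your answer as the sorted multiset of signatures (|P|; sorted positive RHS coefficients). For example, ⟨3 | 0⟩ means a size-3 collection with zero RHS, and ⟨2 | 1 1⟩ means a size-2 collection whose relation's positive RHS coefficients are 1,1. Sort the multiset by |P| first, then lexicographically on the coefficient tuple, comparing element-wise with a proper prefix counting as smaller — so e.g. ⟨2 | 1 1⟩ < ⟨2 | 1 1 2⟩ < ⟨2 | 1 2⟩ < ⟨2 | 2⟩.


|primitive collections| = 9. Relations:

  P={1,2}:  v_{1} + v_{2} = 0  so sig = ⟨2 | 0⟩
  P={0,3}:  v_{0} + v_{3} = v_{6}  so sig = ⟨2 | 1⟩
  P={2,3}:  v_{2} + v_{3} = v_{0} + v_{5}  so sig = ⟨2 | 1 1⟩
  P={2,6}:  v_{2} + v_{6} = 2·v_{0} + v_{5}  so sig = ⟨2 | 1 2⟩
  P={0,1,5}:  v_{0} + v_{1} + v_{5} = v_{3}  so sig = ⟨3 | 1⟩
  P={3,4,7}:  v_{3} + v_{4} + v_{7} = v_{1}  so sig = ⟨3 | 1⟩
  P={4,6,7}:  v_{4} + v_{6} + v_{7} = v_{0} + v_{1}  so sig = ⟨3 | 1 1⟩
  P={1,5,6}:  v_{1} + v_{5} + v_{6} = 2·v_{3}  so sig = ⟨3 | 2⟩
  P={0,4,5,7}:  v_{0} + v_{4} + v_{5} + v_{7} = 0  so sig = ⟨4 | 0⟩

Signatures (|P|; sorted positive RHS coefficients), sorted:
    ⟨2 | 0⟩
    ⟨2 | 1⟩
    ⟨2 | 1 1⟩
    ⟨2 | 1 2⟩
    ⟨3 | 1⟩
    ⟨3 | 1⟩
    ⟨3 | 1 1⟩
    ⟨3 | 2⟩
    ⟨4 | 0⟩


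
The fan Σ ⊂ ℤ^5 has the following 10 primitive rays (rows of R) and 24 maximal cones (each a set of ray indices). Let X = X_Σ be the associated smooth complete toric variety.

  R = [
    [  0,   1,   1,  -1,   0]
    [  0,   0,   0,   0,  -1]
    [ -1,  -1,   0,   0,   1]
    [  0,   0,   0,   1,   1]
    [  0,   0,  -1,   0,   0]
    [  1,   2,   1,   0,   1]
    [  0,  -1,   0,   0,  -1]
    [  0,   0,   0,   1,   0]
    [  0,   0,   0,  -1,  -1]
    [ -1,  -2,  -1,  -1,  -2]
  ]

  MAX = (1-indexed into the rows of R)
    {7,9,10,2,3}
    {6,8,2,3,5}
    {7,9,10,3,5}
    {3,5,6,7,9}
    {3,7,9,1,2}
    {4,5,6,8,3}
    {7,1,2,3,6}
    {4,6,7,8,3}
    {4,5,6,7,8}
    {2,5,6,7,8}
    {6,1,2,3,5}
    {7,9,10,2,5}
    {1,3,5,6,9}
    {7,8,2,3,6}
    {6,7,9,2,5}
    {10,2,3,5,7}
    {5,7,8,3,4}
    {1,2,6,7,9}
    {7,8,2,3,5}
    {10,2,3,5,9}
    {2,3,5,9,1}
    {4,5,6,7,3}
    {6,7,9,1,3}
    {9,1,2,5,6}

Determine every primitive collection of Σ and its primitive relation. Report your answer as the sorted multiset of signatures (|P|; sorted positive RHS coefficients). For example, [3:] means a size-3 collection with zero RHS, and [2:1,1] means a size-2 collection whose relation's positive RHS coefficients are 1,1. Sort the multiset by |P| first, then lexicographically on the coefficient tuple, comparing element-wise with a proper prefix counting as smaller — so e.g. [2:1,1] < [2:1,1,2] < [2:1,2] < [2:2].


Σ has 14 primitive collections:

  • {4,9}:  v_{4} + v_{9} = 0  ⟹  sig = [2:]
  • {2,4}:  v_{2} + v_{4} = v_{8}  ⟹  sig = [2:1]
  • {6,10}:  v_{6} + v_{10} = v_{9}  ⟹  sig = [2:1]
  • {8,9}:  v_{8} + v_{9} = v_{2}  ⟹  sig = [2:1]
  • {1,4}:  v_{1} + v_{4} = v_{2} + v_{3} + v_{6}  ⟹  sig = [2:1,1,1]
  • {4,10}:  v_{4} + v_{10} = v_{2} + v_{3} + v_{5} + v_{7}  ⟹  sig = [2:1,1,1,1]
  • {8,10}:  v_{8} + v_{10} = 2·v_{2} + v_{3} + v_{5} + v_{7}  ⟹  sig = [2:1,1,1,2]
  • {1,8}:  v_{1} + v_{8} = 2·v_{2} + v_{3} + v_{6}  ⟹  sig = [2:1,1,2]
  • {1,10}:  v_{1} + v_{10} = v_{2} + v_{3} + 2·v_{9}  ⟹  sig = [2:1,1,2]
  • {1,5,7}:  v_{1} + v_{5} + v_{7} = v_{9}  ⟹  sig = [3:1]
  • {2,3,6,9}:  v_{2} + v_{3} + v_{6} + v_{9} = v_{1}  ⟹  sig = [4:1]
  • {2,3,5,6,7}:  v_{2} + v_{3} + v_{5} + v_{6} + v_{7} = 0  ⟹  sig = [5:]
  • {2,3,5,7,9}:  v_{2} + v_{3} + v_{5} + v_{7} + v_{9} = v_{10}  ⟹  sig = [5:1]
  • {3,5,6,7,8}:  v_{3} + v_{5} + v_{6} + v_{7} + v_{8} = v_{4}  ⟹  sig = [5:1]

Hence PRS(X_Σ) =
    [2:]
    [2:1]
    [2:1]
    [2:1]
    [2:1,1,1]
    [2:1,1,1,1]
    [2:1,1,1,2]
    [2:1,1,2]
    [2:1,1,2]
    [3:1]
    [4:1]
    [5:]
    [5:1]
    [5:1]


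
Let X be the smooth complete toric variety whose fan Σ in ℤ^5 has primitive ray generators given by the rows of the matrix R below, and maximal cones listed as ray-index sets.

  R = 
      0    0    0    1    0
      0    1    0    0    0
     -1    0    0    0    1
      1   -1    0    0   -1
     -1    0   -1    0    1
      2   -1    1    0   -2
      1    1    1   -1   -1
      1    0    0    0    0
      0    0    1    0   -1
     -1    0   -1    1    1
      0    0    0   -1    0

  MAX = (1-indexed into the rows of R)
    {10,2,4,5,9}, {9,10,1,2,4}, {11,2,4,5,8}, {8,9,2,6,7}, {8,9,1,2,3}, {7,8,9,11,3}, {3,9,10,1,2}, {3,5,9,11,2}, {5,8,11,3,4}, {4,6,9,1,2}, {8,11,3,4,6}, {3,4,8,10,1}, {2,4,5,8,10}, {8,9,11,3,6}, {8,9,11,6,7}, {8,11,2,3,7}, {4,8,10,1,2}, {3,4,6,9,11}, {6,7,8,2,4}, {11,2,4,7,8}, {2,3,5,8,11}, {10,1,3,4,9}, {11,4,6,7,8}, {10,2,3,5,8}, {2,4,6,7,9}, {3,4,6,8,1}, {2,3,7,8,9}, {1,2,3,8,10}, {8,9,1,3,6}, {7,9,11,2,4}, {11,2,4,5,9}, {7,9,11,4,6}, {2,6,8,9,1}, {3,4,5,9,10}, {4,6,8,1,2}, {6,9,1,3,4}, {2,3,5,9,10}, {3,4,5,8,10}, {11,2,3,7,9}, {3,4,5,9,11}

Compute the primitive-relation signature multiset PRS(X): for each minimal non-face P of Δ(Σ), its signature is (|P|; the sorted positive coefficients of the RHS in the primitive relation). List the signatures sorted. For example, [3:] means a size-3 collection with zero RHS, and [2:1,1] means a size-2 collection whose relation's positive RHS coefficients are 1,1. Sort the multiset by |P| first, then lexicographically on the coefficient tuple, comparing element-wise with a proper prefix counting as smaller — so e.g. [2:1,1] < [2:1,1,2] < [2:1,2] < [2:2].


17 minimal non-faces of Δ(Σ) (on 11 rays):

  P={1,11}:  v_{1} + v_{11} = 0  ⇒ sig = [2:]
  P={1,5}:  v_{1} + v_{5} = v_{10}  ⇒ sig = [2:1]
  P={5,6}:  v_{5} + v_{6} = v_{4}  ⇒ sig = [2:1]
  P={7,10}:  v_{7} + v_{10} = v_{2}  ⇒ sig = [2:1]
  P={10,11}:  v_{10} + v_{11} = v_{5}  ⇒ sig = [2:1]
  P={5,7}:  v_{5} + v_{7} = v_{2} + v_{11}  ⇒ sig = [2:1,1]
  P={6,10}:  v_{6} + v_{10} = v_{1} + v_{4}  ⇒ sig = [2:1,1]
  P={1,7}:  v_{1} + v_{7} = v_{2} + v_{8} + v_{9}  ⇒ sig = [2:1,1,1]
  P={2,3,4}:  v_{2} + v_{3} + v_{4} = 0  ⇒ sig = [3:]
  P={5,8,9}:  v_{5} + v_{8} + v_{9} = 0  ⇒ sig = [3:]
  P={4,8,9}:  v_{4} + v_{8} + v_{9} = v_{6}  ⇒ sig = [3:1]
  P={8,9,10}:  v_{8} + v_{9} + v_{10} = v_{1}  ⇒ sig = [3:1]
  P={2,3,6}:  v_{2} + v_{3} + v_{6} = v_{8} + v_{9}  ⇒ sig = [3:1,1]
  P={2,6,11}:  v_{2} + v_{6} + v_{11} = v_{4} + v_{7}  ⇒ sig = [3:1,1]
  P={3,4,7}:  v_{3} + v_{4} + v_{7} = v_{8} + v_{9} + v_{11}  ⇒ sig = [3:1,1,1]
  P={3,6,7}:  v_{3} + v_{6} + v_{7} = 2·v_{8} + 2·v_{9} + v_{11}  ⇒ sig = [3:1,2,2]
  P={2,8,9,11}:  v_{2} + v_{8} + v_{9} + v_{11} = v_{7}  ⇒ sig = [4:1]

Signatures (|P|; sorted positive RHS coefficients), sorted:
    [2:]
    [2:1]
    [2:1]
    [2:1]
    [2:1]
    [2:1,1]
    [2:1,1]
    [2:1,1,1]
    [3:]
    [3:]
    [3:1]
    [3:1]
    [3:1,1]
    [3:1,1]
    [3:1,1,1]
    [3:1,2,2]
    [4:1]


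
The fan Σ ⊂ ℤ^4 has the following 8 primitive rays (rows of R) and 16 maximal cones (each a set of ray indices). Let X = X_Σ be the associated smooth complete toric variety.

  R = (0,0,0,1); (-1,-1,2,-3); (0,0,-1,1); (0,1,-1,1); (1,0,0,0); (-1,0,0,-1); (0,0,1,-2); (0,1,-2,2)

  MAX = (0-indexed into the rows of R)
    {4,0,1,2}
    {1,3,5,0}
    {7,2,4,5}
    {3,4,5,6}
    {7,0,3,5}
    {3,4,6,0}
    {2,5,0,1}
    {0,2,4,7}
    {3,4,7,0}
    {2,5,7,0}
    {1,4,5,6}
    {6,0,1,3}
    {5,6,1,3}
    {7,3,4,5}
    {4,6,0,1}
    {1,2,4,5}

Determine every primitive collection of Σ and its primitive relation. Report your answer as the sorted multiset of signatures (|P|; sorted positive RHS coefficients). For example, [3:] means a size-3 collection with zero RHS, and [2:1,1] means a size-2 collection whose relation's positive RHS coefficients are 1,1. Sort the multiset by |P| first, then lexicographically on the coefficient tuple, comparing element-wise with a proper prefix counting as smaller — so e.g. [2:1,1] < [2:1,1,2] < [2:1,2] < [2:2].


Σ has 7 primitive collections:

  P={1,7}:  v_{1} + v_{7} = v_{5}  so sig = [2:1]
  P={2,3}:  v_{2} + v_{3} = v_{7}  so sig = [2:1]
  P={2,6}:  v_{2} + v_{6} = v_{4} + v_{5}  so sig = [2:1,1]
  P={6,7}:  v_{6} + v_{7} = v_{3} + v_{4} + v_{5}  so sig = [2:1,1,1]
  P={0,4,5}:  v_{0} + v_{4} + v_{5} = 0  so sig = [3:]
  P={1,3,4}:  v_{1} + v_{3} + v_{4} = v_{6}  so sig = [3:1]
  P={0,5,6}:  v_{0} + v_{5} + v_{6} = v_{1} + v_{3}  so sig = [3:1,1]

Signatures (|P|; sorted positive RHS coefficients), sorted:
[[2:1], [2:1], [2:1,1], [2:1,1,1], [3:], [3:1], [3:1,1]]


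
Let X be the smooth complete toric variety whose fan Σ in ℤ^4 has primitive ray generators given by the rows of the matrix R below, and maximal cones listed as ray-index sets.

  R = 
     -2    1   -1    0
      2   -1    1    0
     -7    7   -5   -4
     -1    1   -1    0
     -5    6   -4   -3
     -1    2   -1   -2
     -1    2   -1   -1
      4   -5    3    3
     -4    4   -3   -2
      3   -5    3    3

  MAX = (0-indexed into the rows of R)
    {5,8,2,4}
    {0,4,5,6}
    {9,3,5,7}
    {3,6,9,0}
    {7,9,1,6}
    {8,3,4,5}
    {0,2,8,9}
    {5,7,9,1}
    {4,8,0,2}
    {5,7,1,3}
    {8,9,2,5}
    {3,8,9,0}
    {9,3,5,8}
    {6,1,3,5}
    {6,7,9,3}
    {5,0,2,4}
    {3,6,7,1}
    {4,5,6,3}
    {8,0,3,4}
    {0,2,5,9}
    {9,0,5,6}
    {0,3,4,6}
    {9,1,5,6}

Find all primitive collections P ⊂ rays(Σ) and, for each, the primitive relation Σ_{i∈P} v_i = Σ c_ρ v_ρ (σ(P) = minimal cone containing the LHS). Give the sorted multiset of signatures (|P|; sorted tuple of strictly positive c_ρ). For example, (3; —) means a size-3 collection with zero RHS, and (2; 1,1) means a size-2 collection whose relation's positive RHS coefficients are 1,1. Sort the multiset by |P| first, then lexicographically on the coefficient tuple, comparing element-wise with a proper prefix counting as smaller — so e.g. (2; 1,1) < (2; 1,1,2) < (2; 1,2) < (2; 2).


|primitive collections| = 17. Relations:

  P = {0,1}:  v_{0} + v_{1} = 0 ; sig = (2; —)
  P = {4,7}:  v_{4} + v_{7} = v_{3} ; sig = (2; 1)
  P = {4,9}:  v_{4} + v_{9} = v_{0} ; sig = (2; 1)
  P = {6,8}:  v_{6} + v_{8} = v_{4} ; sig = (2; 1)
  P = {0,7}:  v_{0} + v_{7} = v_{3} + v_{9} ; sig = (2; 1,1)
  P = {1,2}:  v_{1} + v_{2} = v_{5} + v_{8} ; sig = (2; 1,1)
  P = {1,8}:  v_{1} + v_{8} = v_{3} + v_{5} ; sig = (2; 1,1)
  P = {1,4}:  v_{1} + v_{4} = v_{3} + v_{5} + v_{6} ; sig = (2; 1,1,1)
  P = {2,6}:  v_{2} + v_{6} = v_{0} + v_{4} + v_{5} ; sig = (2; 1,1,1)
  P = {2,7}:  v_{2} + v_{7} = v_{3} + v_{5} + v_{8} + v_{9} ; sig = (2; 1,1,1,1)
  P = {7,8}:  v_{7} + v_{8} = 2·v_{3} + v_{5} + v_{9} ; sig = (2; 1,1,2)
  P = {2,3}:  v_{2} + v_{3} = 2·v_{8} ; sig = (2; 2)
  P = {0,3,5}:  v_{0} + v_{3} + v_{5} = v_{8} ; sig = (3; 1)
  P = {0,5,8}:  v_{0} + v_{5} + v_{8} = v_{2} ; sig = (3; 1)
  P = {1,3,9}:  v_{1} + v_{3} + v_{9} = v_{7} ; sig = (3; 1)
  P = {5,6,7}:  v_{5} + v_{6} + v_{7} = v_{1} ; sig = (3; 1)
  P = {3,5,6,9}:  v_{3} + v_{5} + v_{6} + v_{9} = 0 ; sig = (4; —)

so the primitive-relation signature multiset is
    |P|=2: 12 collections, coeffs (), (1), (1), (1), (1,1), (1,1), (1,1), (1,1,1), (1,1,1), (1,1,1,1), (1,1,2), (2)
    |P|=3: 4 collections, coeffs (1), (1), (1), (1)
    |P|=4: 1 collection, coeffs ()


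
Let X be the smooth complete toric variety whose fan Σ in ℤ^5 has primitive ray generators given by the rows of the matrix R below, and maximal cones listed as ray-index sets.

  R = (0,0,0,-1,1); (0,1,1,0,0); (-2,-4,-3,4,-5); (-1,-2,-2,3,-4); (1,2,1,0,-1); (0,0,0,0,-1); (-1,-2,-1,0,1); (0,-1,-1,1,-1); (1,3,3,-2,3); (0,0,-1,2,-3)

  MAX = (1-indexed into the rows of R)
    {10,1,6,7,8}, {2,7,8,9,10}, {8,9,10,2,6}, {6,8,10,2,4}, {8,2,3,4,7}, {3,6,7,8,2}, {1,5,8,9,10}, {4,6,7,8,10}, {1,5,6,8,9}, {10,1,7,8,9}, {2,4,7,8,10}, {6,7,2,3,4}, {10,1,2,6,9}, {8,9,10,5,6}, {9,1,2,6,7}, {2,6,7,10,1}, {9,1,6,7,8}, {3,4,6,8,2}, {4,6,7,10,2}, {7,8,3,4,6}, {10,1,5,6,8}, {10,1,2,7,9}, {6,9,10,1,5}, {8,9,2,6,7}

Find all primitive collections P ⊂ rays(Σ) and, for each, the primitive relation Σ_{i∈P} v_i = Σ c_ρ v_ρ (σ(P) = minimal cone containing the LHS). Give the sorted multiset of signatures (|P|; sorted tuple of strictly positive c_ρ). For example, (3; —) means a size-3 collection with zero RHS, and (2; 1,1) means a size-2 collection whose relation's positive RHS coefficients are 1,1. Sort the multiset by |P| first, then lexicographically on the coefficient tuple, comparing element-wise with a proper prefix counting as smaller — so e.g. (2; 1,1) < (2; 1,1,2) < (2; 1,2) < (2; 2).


Σ has 14 primitive collections:

  • {5,7}:  v_{5} + v_{7} = 0  ⟹  sig = (2; —)
  • {1,3}:  v_{1} + v_{3} = v_{4} + v_{6} + v_{7}  ⟹  sig = (2; 1,1,1)
  • {1,4}:  v_{1} + v_{4} = v_{6} + v_{7} + v_{10}  ⟹  sig = (2; 1,1,1)
  • {2,5}:  v_{2} + v_{5} = v_{6} + v_{9} + v_{10}  ⟹  sig = (2; 1,1,1)
  • {3,5}:  v_{3} + v_{5} = v_{2} + v_{4} + v_{6} + v_{8}  ⟹  sig = (2; 1,1,1,1)
  • {4,5}:  v_{4} + v_{5} = v_{2} + v_{6} + v_{8} + v_{10}  ⟹  sig = (2; 1,1,1,1)
  • {3,9}:  v_{3} + v_{9} = 3·v_{2} + v_{6} + v_{7} + 2·v_{8}  ⟹  sig = (2; 1,1,2,3)
  • {4,9}:  v_{4} + v_{9} = 2·v_{2} + v_{8}  ⟹  sig = (2; 1,2)
  • {3,10}:  v_{3} + v_{10} = 2·v_{4}  ⟹  sig = (2; 2)
  • {1,2,8}:  v_{1} + v_{2} + v_{8} = 0  ⟹  sig = (3; —)
  • {6,7,9,10}:  v_{6} + v_{7} + v_{9} + v_{10} = v_{2}  ⟹  sig = (4; 1)
  • {1,6,8,9,10}:  v_{1} + v_{6} + v_{8} + v_{9} + v_{10} = v_{5}  ⟹  sig = (5; 1)
  • {2,4,6,7,8}:  v_{2} + v_{4} + v_{6} + v_{7} + v_{8} = v_{3}  ⟹  sig = (5; 1)
  • {2,6,7,8,10}:  v_{2} + v_{6} + v_{7} + v_{8} + v_{10} = v_{4}  ⟹  sig = (5; 1)

Signatures (|P|; sorted positive RHS coefficients), sorted:
    (2; —)
    (2; 1,1,1)
    (2; 1,1,1)
    (2; 1,1,1)
    (2; 1,1,1,1)
    (2; 1,1,1,1)
    (2; 1,1,2,3)
    (2; 1,2)
    (2; 2)
    (3; —)
    (4; 1)
    (5; 1)
    (5; 1)
    (5; 1)
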